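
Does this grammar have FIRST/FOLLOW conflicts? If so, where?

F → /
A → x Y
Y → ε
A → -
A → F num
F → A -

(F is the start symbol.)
No FIRST/FOLLOW conflicts.

Nullable non-terminals: Y.
Y has a nullable alternative but only one production, so nothing to check.

A, F have no nullable alternative, so no FIRST/FOLLOW check is needed there.

No FIRST/FOLLOW conflicts found.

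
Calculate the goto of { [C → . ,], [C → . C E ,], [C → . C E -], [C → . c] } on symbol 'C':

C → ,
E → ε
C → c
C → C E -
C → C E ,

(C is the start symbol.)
{ [C → C . E ,], [C → C . E -], [E → .] }

GOTO(I, 'C') = CLOSURE({ [A → αX.β] : [A → α.Xβ] ∈ I, X = 'C' })

Items with dot before 'C', with the dot advanced:
  [C → . C E ,] → [C → C . E ,]
  [C → . C E -] → [C → C . E -]
Closure of the advanced items:
  [C → C . E ,] has the dot before E: add [E → .]

GOTO = { [C → C . E ,], [C → C . E -], [E → .] }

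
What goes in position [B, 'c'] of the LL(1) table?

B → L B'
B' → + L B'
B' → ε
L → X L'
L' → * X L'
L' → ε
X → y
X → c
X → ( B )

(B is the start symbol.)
B → L B'

To find M[B, 'c'], we find productions for B where 'c' is in the predict set (PREDICT(N → α) = (FIRST(α) \ {ε}) ∪ (FOLLOW(N) if α ⇒* ε)).

Relevant sets:
  FIRST(L) = { '(', 'c', 'y' }

B → L B': PREDICT = { '(', 'c', 'y' }
  'c' is in predict set, so this production goes in M[B, 'c']

M[B, 'c'] = B → L B'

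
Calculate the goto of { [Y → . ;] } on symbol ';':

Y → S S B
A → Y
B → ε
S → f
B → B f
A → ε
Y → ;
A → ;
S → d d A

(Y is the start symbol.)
{ [Y → ; .] }

GOTO(I, ';') = CLOSURE({ [A → αX.β] : [A → α.Xβ] ∈ I, X = ';' })

Items with dot before ';', with the dot advanced:
  [Y → . ;] → [Y → ; .]
Closure adds nothing (no advanced item has the dot before a non-terminal).

GOTO = { [Y → ; .] }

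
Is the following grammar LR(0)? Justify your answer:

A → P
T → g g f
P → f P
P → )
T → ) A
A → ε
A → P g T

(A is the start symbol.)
Augment with A' → A and build the canonical LR(0) collection (I0 = CLOSURE({[A' → . A]}), then GOTO on every symbol after a dot until no new states appear). It has 13 states:
  I0: { [A → . P g T], [A → . P], [A → .], [A' → . A], [P → . )], [P → . f P] }  — shift, reduce
  I1: { [P → ) .] }  — reduce
  I2: { [A' → A .] }  — accept
  I3: { [A → P . g T], [A → P .] }  — shift, reduce
  I4: { [P → . )], [P → . f P], [P → f . P] }  — shift
  I5: { [P → f P .] }  — reduce
  I6: { [A → P g . T], [T → . ) A], [T → . g g f] }  — shift
  I7: { [A → . P g T], [A → . P], [A → .], [P → . )], [P → . f P], [T → ) . A] }  — shift, reduce
  I8: { [A → P g T .] }  — reduce
  I9: { [T → g . g f] }  — shift
  I10: { [T → g g . f] }  — shift
  I11: { [T → g g f .] }  — reduce
  I12: { [T → ) A .] }  — reduce

Conflict in state I0:
  Shift-reduce conflict between [A → .] and [P → . )]
So the grammar is NOT LR(0).

Answer: No. Shift-reduce conflict between [A → .] and [P → . )]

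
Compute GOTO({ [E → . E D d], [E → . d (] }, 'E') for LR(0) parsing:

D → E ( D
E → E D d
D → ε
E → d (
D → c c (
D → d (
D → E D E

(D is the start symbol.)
{ [D → . E ( D], [D → . E D E], [D → . c c (], [D → . d (], [D → .], [E → . E D d], [E → . d (], [E → E . D d] }

GOTO(I, 'E') = CLOSURE({ [A → αX.β] : [A → α.Xβ] ∈ I, X = 'E' })

Items with dot before 'E', with the dot advanced:
  [E → . E D d] → [E → E . D d]
Closure of the advanced items:
  [E → E . D d] has the dot before D: add [D → . E ( D], [D → .], [D → . c c (], [D → . d (], [D → . E D E]
  [D → . E ( D] has the dot before E: add [E → . E D d], [E → . d (]

GOTO = { [D → . E ( D], [D → . E D E], [D → . c c (], [D → . d (], [D → .], [E → . E D d], [E → . d (], [E → E . D d] }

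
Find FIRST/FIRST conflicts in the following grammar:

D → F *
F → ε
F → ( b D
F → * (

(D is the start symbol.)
No FIRST/FIRST conflicts.

A FIRST/FIRST conflict occurs when two productions N → α and N → β for the same non-terminal have FIRST(α) ∩ FIRST(β) ≠ ∅ (with ε ∈ FIRST of a nullable right-hand side, so two nullable alternatives also conflict).

Productions for F:
  F → ε: FIRST = { ε }
  F → ( b D: FIRST = { '(' }
  F → * (: FIRST = { '*' }
D has only one production, so no FIRST/FIRST conflict is possible there.

All alternatives of each non-terminal have pairwise disjoint FIRST sets.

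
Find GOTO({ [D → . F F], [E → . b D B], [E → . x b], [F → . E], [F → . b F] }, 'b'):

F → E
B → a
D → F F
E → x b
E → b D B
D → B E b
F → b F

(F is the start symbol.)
GOTO(I, 'b') = CLOSURE({ [A → αX.β] : [A → α.Xβ] ∈ I, X = 'b' })

Items with dot before 'b', with the dot advanced:
  [E → . b D B] → [E → b . D B]
  [F → . b F] → [F → b . F]
Closure of the advanced items:
  [E → b . D B] has the dot before D: add [D → . F F], [D → . B E b]
  [F → b . F] has the dot before F: add [F → . E], [F → . b F]
  [D → . B E b] has the dot before B: add [B → . a]
  [F → . E] has the dot before E: add [E → . x b], [E → . b D B]

GOTO = { [B → . a], [D → . B E b], [D → . F F], [E → . b D B], [E → . x b], [E → b . D B], [F → . E], [F → . b F], [F → b . F] }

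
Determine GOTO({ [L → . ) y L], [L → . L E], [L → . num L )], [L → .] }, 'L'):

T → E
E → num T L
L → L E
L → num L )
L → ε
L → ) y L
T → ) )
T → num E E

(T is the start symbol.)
{ [E → . num T L], [L → L . E] }

GOTO(I, 'L') = CLOSURE({ [A → αX.β] : [A → α.Xβ] ∈ I, X = 'L' })

Items with dot before 'L', with the dot advanced:
  [L → . L E] → [L → L . E]
Closure of the advanced items:
  [L → L . E] has the dot before E: add [E → . num T L]

GOTO = { [E → . num T L], [L → L . E] }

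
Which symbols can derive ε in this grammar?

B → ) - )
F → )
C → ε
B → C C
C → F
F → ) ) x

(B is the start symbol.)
{ 'B', 'C' }

A non-terminal is nullable if it can derive ε (the empty string): either it has an ε-production, or it has a production whose right-hand side consists entirely of nullable non-terminals.

ε-productions: C → ε
So C is immediately nullable.
B → C C: every symbol on the right is nullable, so B is nullable too.
No further non-terminal can be added: every production for the remaining non-terminals contains a terminal or a non-nullable non-terminal.
Nullable = { 'B', 'C' }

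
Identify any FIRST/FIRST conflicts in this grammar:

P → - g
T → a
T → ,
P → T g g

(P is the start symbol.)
A FIRST/FIRST conflict occurs when two productions N → α and N → β for the same non-terminal have FIRST(α) ∩ FIRST(β) ≠ ∅ (with ε ∈ FIRST of a nullable right-hand side, so two nullable alternatives also conflict).

FIRST sets of the non-terminals at (or reachable through a nullable prefix from) the front of some alternative:
  FIRST(T) = { ',', 'a' }

Productions for P:
  P → - g: FIRST = { '-' }
  P → T g g: FIRST = { ',', 'a' }
Productions for T:
  T → a: FIRST = { 'a' }
  T → ,: FIRST = { ',' }

All alternatives of each non-terminal have pairwise disjoint FIRST sets.

Answer: No FIRST/FIRST conflicts.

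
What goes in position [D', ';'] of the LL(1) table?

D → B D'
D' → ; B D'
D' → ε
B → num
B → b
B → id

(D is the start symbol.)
D' → ; B D'

To find M[D', ';'], we find productions for D' where ';' is in the predict set (PREDICT(N → α) = (FIRST(α) \ {ε}) ∪ (FOLLOW(N) if α ⇒* ε)).

Relevant sets:
  FOLLOW(D') = { $ }

D' → ; B D': PREDICT = { ';' }
  ';' is in predict set, so this production goes in M[D', ';']
D' → ε: PREDICT = { $ }

M[D', ';'] = D' → ; B D'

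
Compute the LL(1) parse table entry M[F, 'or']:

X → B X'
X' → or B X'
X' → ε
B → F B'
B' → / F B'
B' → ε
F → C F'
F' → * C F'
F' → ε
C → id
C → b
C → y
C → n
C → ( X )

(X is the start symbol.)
Empty (error entry)

To find M[F, 'or'], we find productions for F where 'or' is in the predict set (PREDICT(N → α) = (FIRST(α) \ {ε}) ∪ (FOLLOW(N) if α ⇒* ε)).

Relevant sets:
  FIRST(C) = { '(', 'b', 'id', 'n', 'y' }

F → C F': PREDICT = { '(', 'b', 'id', 'n', 'y' }

M[F, 'or'] is empty (no production applies)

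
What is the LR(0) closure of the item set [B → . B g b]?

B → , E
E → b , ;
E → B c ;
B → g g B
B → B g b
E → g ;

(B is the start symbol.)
To compute CLOSURE, for each item [A → α.Bβ] where B is a non-terminal, add [B → .γ] for all productions B → γ; repeat for the newly added items until nothing changes.

Start with: [B → . B g b]
  [B → . B g b] has the dot before B: add [B → . , E], [B → . g g B]
No further items can be added.

CLOSURE = { [B → . , E], [B → . B g b], [B → . g g B] }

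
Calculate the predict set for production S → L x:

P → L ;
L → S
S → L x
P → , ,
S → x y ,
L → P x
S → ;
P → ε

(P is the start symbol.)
PREDICT(S → L x) = (FIRST(RHS) \ {ε}) ∪ (FOLLOW(S) if ε ∈ FIRST(RHS), i.e. RHS ⇒* ε)
FIRST(L) = { ',', ';', 'x' }
FIRST(L x) = { ',', ';', 'x' }
ε ∉ FIRST(L x), so FOLLOW(S) is not added.
PREDICT(S → L x) = { ',', ';', 'x' }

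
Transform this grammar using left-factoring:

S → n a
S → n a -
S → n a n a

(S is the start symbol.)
Left-factoring transforms A → αβ₁ | αβ₂ into A → αA' and A' → β₁ | β₂
(α is the longest common prefix among the alternatives). Repeat until
no nonterminal has two alternatives with a common prefix.

Round 1: S has alternatives sharing prefix 'n a'. Introduce S': S → n a S'
  Add: S' → ε
  Add: S' → -
  Add: S' → n a

No remaining common prefixes — done.

Resulting grammar:
S → n a S'
S' → ε
S' → -
S' → n a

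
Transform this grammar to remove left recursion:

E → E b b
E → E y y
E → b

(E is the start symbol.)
E → b E'
E' → b b E'
E' → y y E'
E' → ε

E is directly left-recursive. The standard transformation for
  A → A α₁ | ... | A α_m | β₁ | ... | β_n
is
  A  → β₁ A' | ... | β_n A'
  A' → α₁ A' | ... | α_m A' | ε

E → b becomes E → b E'
E → E b b becomes E' → b b E'
E → E y y becomes E' → y y E'
Add E' → ε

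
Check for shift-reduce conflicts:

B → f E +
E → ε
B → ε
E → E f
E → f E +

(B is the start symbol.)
A shift-reduce conflict occurs when an LR(0) state has both:
  - a complete (reduce) item [A → α .] (dot at the end), and
  - a shift item [B → β . c γ] (dot before a terminal).

Augment with B' → B and build the canonical LR(0) collection (I0 = CLOSURE({[B' → . B]}), then GOTO on every symbol after a dot until no new states appear). It has 9 states:
  I0: { [B → . f E +], [B → .], [B' → . B] }  — shift, reduce
  I1: { [B' → B .] }  — accept
  I2: { [B → f . E +], [E → . E f], [E → . f E +], [E → .] }  — shift, reduce
  I3: { [B → f E . +], [E → E . f] }  — shift
  I4: { [E → . E f], [E → . f E +], [E → .], [E → f . E +] }  — shift, reduce
  I5: { [E → E . f], [E → f E . +] }  — shift
  I6: { [E → f E + .] }  — reduce
  I7: { [E → E f .] }  — reduce
  I8: { [B → f E + .] }  — reduce

I0 contains reduce item [B → .] and shift item [B → . f E +] — shift-reduce conflict.
I2 contains reduce item [E → .] and shift item [E → . f E +] — shift-reduce conflict.
I4 contains reduce item [E → .] and shift item [E → . f E +] — shift-reduce conflict.

Answer: Yes — I0: [B → .] vs [B → . f E +]; I2: [E → .] vs [E → . f E +]; I4: [E → .] vs [E → . f E +]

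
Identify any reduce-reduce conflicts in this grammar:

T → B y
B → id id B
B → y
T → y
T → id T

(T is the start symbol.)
Yes — I4: [B → y .] vs [T → y .]

A reduce-reduce conflict occurs when an LR(0) state has two complete items [A → α .] and [B → β .] — both call for a reduction, and with no lookahead the parser cannot choose between them.

Augment with T' → T and build the canonical LR(0) collection (I0 = CLOSURE({[T' → . T]}), then GOTO on every symbol after a dot until no new states appear). It has 9 states:
  I0: { [B → . id id B], [B → . y], [T → . B y], [T → . id T], [T → . y], [T' → . T] }  — shift
  I1: { [T → B . y] }  — shift
  I2: { [T' → T .] }  — accept
  I3: { [B → . id id B], [B → . y], [B → id . id B], [T → . B y], [T → . id T], [T → . y], [T → id . T] }  — shift
  I4: { [B → y .], [T → y .] }  — 2 reduces
  I5: { [T → id T .] }  — reduce
  I6: { [B → . id id B], [B → . y], [B → id . id B], [B → id id . B], [T → . B y], [T → . id T], [T → . y], [T → id . T] }  — shift
  I7: { [B → id id B .], [T → B . y] }  — shift, reduce
  I8: { [T → B y .] }  — reduce

I4 contains complete items [B → y .], [T → y .] — reduce-reduce conflict.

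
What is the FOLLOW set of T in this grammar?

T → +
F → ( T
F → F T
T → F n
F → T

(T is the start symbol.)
{ $, '(', '+', 'n' }

T is the start symbol, so $ ∈ FOLLOW(T).
In F → ( T: T is at the end, add FOLLOW(F)
In F → F T: T is at the end, add FOLLOW(F)
In F → T: T is at the end, add FOLLOW(F)

The FOLLOW sets referred to above (computed the same way, to a fixed point):
  FOLLOW(F) = { '(', '+', 'n' }

Taking the union: FOLLOW(T) = { $, '(', '+', 'n' }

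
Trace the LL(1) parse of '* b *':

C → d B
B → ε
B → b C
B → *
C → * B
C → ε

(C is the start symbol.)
LL(1) parsing maintains a stack (initially the start symbol over $) and the input. At each step: if the stack top is a terminal, match it against the current input token; if it is a non-terminal N, replace it with the RHS of M[N, lookahead] (the unique production whose predict set contains the lookahead).

Stack is shown with the top on the left.

Stack  Input    Action
----------------------
C $    * b * $  output C → * B
* B $  * b * $  match '*'
B $    b * $    output B → b C
b C $  b * $    match 'b'
C $    * $      output C → * B
* B $  * $      match '*'
B $    $        output B → ε
$      $        accept

The string is accepted.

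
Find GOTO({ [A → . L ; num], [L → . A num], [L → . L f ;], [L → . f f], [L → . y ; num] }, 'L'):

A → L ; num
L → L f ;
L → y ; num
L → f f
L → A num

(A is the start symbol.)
{ [A → L . ; num], [L → L . f ;] }

GOTO(I, 'L') = CLOSURE({ [A → αX.β] : [A → α.Xβ] ∈ I, X = 'L' })

Items with dot before 'L', with the dot advanced:
  [A → . L ; num] → [A → L . ; num]
  [L → . L f ;] → [L → L . f ;]
Closure adds nothing (no advanced item has the dot before a non-terminal).

GOTO = { [A → L . ; num], [L → L . f ;] }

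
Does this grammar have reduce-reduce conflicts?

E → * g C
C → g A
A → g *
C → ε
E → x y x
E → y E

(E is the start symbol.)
A reduce-reduce conflict occurs when an LR(0) state has two complete items [A → α .] and [B → β .] — both call for a reduction, and with no lookahead the parser cannot choose between them.

Augment with E' → E and build the canonical LR(0) collection (I0 = CLOSURE({[E' → . E]}), then GOTO on every symbol after a dot until no new states appear). It has 14 states:
  I0: { [E → . * g C], [E → . x y x], [E → . y E], [E' → . E] }  — shift
  I1: { [E → * . g C] }  — shift
  I2: { [E' → E .] }  — accept
  I3: { [E → x . y x] }  — shift
  I4: { [E → . * g C], [E → . x y x], [E → . y E], [E → y . E] }  — shift
  I5: { [E → y E .] }  — reduce
  I6: { [E → x y . x] }  — shift
  I7: { [E → x y x .] }  — reduce
  I8: { [C → . g A], [C → .], [E → * g . C] }  — shift, reduce
  I9: { [E → * g C .] }  — reduce
  I10: { [A → . g *], [C → g . A] }  — shift
  I11: { [C → g A .] }  — reduce
  I12: { [A → g . *] }  — shift
  I13: { [A → g * .] }  — reduce

No state contains more than one complete item.

Answer: No reduce-reduce conflicts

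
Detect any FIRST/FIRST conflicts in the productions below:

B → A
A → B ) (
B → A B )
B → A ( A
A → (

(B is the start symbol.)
Yes. B → A / B → A B ')' on { '(' }; B → A / B → A '(' A on { '(' }; B → A B ')' / B → A '(' A on { '(' }; A → B ')' '(' / A → '(' on { '(' }

A FIRST/FIRST conflict occurs when two productions N → α and N → β for the same non-terminal have FIRST(α) ∩ FIRST(β) ≠ ∅ (with ε ∈ FIRST of a nullable right-hand side, so two nullable alternatives also conflict).

FIRST sets of the non-terminals at (or reachable through a nullable prefix from) the front of some alternative:
  FIRST(A) = { '(' }
  FIRST(B) = { '(' }

Productions for B:
  B → A: FIRST = { '(' }
  B → A B ): FIRST = { '(' }
  B → A ( A: FIRST = { '(' }
Productions for A:
  A → B ) (: FIRST = { '(' }
  A → (: FIRST = { '(' }

Conflict for B: B → A and B → A B )
  Overlap: { '(' }
Conflict for B: B → A and B → A ( A
  Overlap: { '(' }
Conflict for B: B → A B ) and B → A ( A
  Overlap: { '(' }
Conflict for A: A → B ) ( and A → (
  Overlap: { '(' }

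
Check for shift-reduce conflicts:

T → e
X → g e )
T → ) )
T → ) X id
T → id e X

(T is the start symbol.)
No shift-reduce conflicts

Augment with T' → T and build the canonical LR(0) collection (I0 = CLOSURE({[T' → . T]}), then GOTO on every symbol after a dot until no new states appear). It has 13 states:
  I0: { [T → . ) )], [T → . ) X id], [T → . e], [T → . id e X], [T' → . T] }  — shift
  I1: { [T → ) . )], [T → ) . X id], [X → . g e )] }  — shift
  I2: { [T' → T .] }  — accept
  I3: { [T → e .] }  — reduce
  I4: { [T → id . e X] }  — shift
  I5: { [T → id e . X], [X → . g e )] }  — shift
  I6: { [T → id e X .] }  — reduce
  I7: { [X → g . e )] }  — shift
  I8: { [X → g e . )] }  — shift
  I9: { [X → g e ) .] }  — reduce
  I10: { [T → ) ) .] }  — reduce
  I11: { [T → ) X . id] }  — shift
  I12: { [T → ) X id .] }  — reduce

No state contains both a complete item and a shift item.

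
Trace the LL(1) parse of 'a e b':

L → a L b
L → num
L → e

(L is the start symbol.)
LL(1) parsing maintains a stack (initially the start symbol over $) and the input. At each step: if the stack top is a terminal, match it against the current input token; if it is a non-terminal N, replace it with the RHS of M[N, lookahead] (the unique production whose predict set contains the lookahead).

Stack is shown with the top on the left.

Stack    Input    Action
------------------------
L $      a e b $  output L → a L b
a L b $  a e b $  match 'a'
L b $    e b $    output L → e
e b $    e b $    match 'e'
b $      b $      match 'b'
$        $        accept

The string is accepted.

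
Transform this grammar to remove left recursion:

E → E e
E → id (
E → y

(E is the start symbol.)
E is directly left-recursive. The standard transformation for
  A → A α₁ | ... | A α_m | β₁ | ... | β_n
is
  A  → β₁ A' | ... | β_n A'
  A' → α₁ A' | ... | α_m A' | ε

E → id ( becomes E → id ( E'
E → y becomes E → y E'
E → E e becomes E' → e E'
Add E' → ε

Resulting grammar:
E → id ( E'
E → y E'
E' → e E'
E' → ε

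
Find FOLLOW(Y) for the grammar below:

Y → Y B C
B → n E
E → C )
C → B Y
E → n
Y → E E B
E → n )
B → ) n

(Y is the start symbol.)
Y is the start symbol, so $ ∈ FOLLOW(Y).
In Y → Y B C: Y is followed by B C, add FIRST(B C) \ {ε} = { ')', 'n' }
In C → B Y: Y is at the end, add FOLLOW(C)

The FOLLOW sets referred to above (computed the same way, to a fixed point):
  FOLLOW(C) = { $, ')', 'n' }

Taking the union: FOLLOW(Y) = { $, ')', 'n' }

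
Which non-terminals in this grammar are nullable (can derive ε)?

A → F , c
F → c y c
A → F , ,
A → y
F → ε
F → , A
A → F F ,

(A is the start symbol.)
{ 'F' }

ε-productions: F → ε
So F is immediately nullable.
No further non-terminal can be added: every production for the remaining non-terminals contains a terminal or a non-nullable non-terminal.
Nullable = { 'F' }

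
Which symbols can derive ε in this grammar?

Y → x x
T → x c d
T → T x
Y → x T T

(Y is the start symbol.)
There are no ε-productions, so no non-terminal can derive ε.
No non-terminals are nullable.

Answer: None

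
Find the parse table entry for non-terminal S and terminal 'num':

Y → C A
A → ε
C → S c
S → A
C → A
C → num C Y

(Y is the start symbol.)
To find M[S, 'num'], we find productions for S where 'num' is in the predict set (PREDICT(N → α) = (FIRST(α) \ {ε}) ∪ (FOLLOW(N) if α ⇒* ε)).

Relevant sets:
  FIRST(A) = { ε }
  FOLLOW(S) = { 'c' }

S → A: PREDICT = { 'c' }

M[S, 'num'] is empty (no production applies)

Answer: Empty (error entry)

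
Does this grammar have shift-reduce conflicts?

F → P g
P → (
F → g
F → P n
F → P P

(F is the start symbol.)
A shift-reduce conflict occurs when an LR(0) state has both:
  - a complete (reduce) item [A → α .] (dot at the end), and
  - a shift item [B → β . c γ] (dot before a terminal).

Augment with F' → F and build the canonical LR(0) collection (I0 = CLOSURE({[F' → . F]}), then GOTO on every symbol after a dot until no new states appear). It has 8 states:
  I0: { [F → . P P], [F → . P g], [F → . P n], [F → . g], [F' → . F], [P → . (] }  — shift
  I1: { [P → ( .] }  — reduce
  I2: { [F' → F .] }  — accept
  I3: { [F → P . P], [F → P . g], [F → P . n], [P → . (] }  — shift
  I4: { [F → g .] }  — reduce
  I5: { [F → P P .] }  — reduce
  I6: { [F → P g .] }  — reduce
  I7: { [F → P n .] }  — reduce

No state contains both a complete item and a shift item.

Answer: No shift-reduce conflicts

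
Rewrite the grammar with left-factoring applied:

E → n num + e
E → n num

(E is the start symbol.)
E → n num E'
E' → + e
E' → ε

Left-factoring transforms A → αβ₁ | αβ₂ into A → αA' and A' → β₁ | β₂
(α is the longest common prefix among the alternatives). Repeat until
no nonterminal has two alternatives with a common prefix.

Round 1: E has alternatives sharing prefix 'n num'. Introduce E': E → n num E'
  Add: E' → + e
  Add: E' → ε

No remaining common prefixes — done.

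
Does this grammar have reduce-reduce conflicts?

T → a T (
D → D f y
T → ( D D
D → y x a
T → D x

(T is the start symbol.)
A reduce-reduce conflict occurs when an LR(0) state has two complete items [A → α .] and [B → β .] — both call for a reduction, and with no lookahead the parser cannot choose between them.

Augment with T' → T and build the canonical LR(0) collection (I0 = CLOSURE({[T' → . T]}), then GOTO on every symbol after a dot until no new states appear). It has 15 states:
  I0: { [D → . D f y], [D → . y x a], [T → . ( D D], [T → . D x], [T → . a T (], [T' → . T] }  — shift
  I1: { [D → . D f y], [D → . y x a], [T → ( . D D] }  — shift
  I2: { [D → D . f y], [T → D . x] }  — shift
  I3: { [T' → T .] }  — accept
  I4: { [D → . D f y], [D → . y x a], [T → . ( D D], [T → . D x], [T → . a T (], [T → a . T (] }  — shift
  I5: { [D → y . x a] }  — shift
  I6: { [D → y x . a] }  — shift
  I7: { [D → y x a .] }  — reduce
  I8: { [T → a T . (] }  — shift
  I9: { [T → a T ( .] }  — reduce
  I10: { [D → D f . y] }  — shift
  I11: { [T → D x .] }  — reduce
  I12: { [D → D f y .] }  — reduce
  I13: { [D → . D f y], [D → . y x a], [D → D . f y], [T → ( D . D] }  — shift
  I14: { [D → D . f y], [T → ( D D .] }  — shift, reduce

No state contains more than one complete item.

Answer: No reduce-reduce conflicts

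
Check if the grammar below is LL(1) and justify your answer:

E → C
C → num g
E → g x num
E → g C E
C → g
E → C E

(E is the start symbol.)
No. Predict set conflict for E: { 'g' }

A grammar is LL(1) if for each non-terminal N with multiple productions, the predict sets of those productions are pairwise disjoint, where PREDICT(N → α) = (FIRST(α) \ {ε}) ∪ (FOLLOW(N) if α ⇒* ε).

Relevant sets:
  FIRST(C) = { 'g', 'num' }

For E:
  PREDICT(E → C) = { 'g', 'num' }
  PREDICT(E → g x num) = { 'g' }
  PREDICT(E → g C E) = { 'g' }
  PREDICT(E → C E) = { 'g', 'num' }
For C:
  PREDICT(C → num g) = { 'num' }
  PREDICT(C → g) = { 'g' }

Conflict found: Predict set conflict for E: { 'g' }
The grammar is NOT LL(1).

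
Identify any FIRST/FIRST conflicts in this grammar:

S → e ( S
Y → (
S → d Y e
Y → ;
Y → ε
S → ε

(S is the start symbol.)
Productions for S:
  S → e ( S: FIRST = { 'e' }
  S → d Y e: FIRST = { 'd' }
  S → ε: FIRST = { ε }
Productions for Y:
  Y → (: FIRST = { '(' }
  Y → ;: FIRST = { ';' }
  Y → ε: FIRST = { ε }

All alternatives of each non-terminal have pairwise disjoint FIRST sets.

Answer: No FIRST/FIRST conflicts.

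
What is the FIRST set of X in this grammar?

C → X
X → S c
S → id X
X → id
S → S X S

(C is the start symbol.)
{ 'id' }

FIRST sets of the other non-terminals involved (by the same procedure, iterated to a fixed point):
  FIRST(S) = { 'id' }

From X → S c:
  - S is a non-terminal: add FIRST(S) \ {ε} = { 'id' }
    S is not nullable, so stop
From X → id:
  - id is a terminal: add 'id' and stop

Collecting: FIRST(X) = { 'id' }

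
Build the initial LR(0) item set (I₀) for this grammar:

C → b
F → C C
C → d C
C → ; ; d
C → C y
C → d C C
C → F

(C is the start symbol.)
First, augment the grammar with C' → C
I₀ = CLOSURE({ [C' → . C] }):
  [C' → . C] has the dot before C: add [C → . b], [C → . d C], [C → . ; ; d], [C → . C y], [C → . d C C], [C → . F]
  [C → . F] has the dot before F: add [F → . C C]
No further items can be added.

I₀ = { [C → . ; ; d], [C → . C y], [C → . F], [C → . b], [C → . d C C], [C → . d C], [C' → . C], [F → . C C] }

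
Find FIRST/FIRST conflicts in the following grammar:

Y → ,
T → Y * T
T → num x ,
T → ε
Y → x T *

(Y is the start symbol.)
No FIRST/FIRST conflicts.

A FIRST/FIRST conflict occurs when two productions N → α and N → β for the same non-terminal have FIRST(α) ∩ FIRST(β) ≠ ∅ (with ε ∈ FIRST of a nullable right-hand side, so two nullable alternatives also conflict).

FIRST sets of the non-terminals at (or reachable through a nullable prefix from) the front of some alternative:
  FIRST(Y) = { ',', 'x' }

Productions for Y:
  Y → ,: FIRST = { ',' }
  Y → x T *: FIRST = { 'x' }
Productions for T:
  T → Y * T: FIRST = { ',', 'x' }
  T → num x ,: FIRST = { 'num' }
  T → ε: FIRST = { ε }

All alternatives of each non-terminal have pairwise disjoint FIRST sets.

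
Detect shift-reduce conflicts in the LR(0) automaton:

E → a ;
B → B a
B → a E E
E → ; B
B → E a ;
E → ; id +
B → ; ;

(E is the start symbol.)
A shift-reduce conflict occurs when an LR(0) state has both:
  - a complete (reduce) item [A → α .] (dot at the end), and
  - a shift item [B → β . c γ] (dot before a terminal).

Augment with E' → E and build the canonical LR(0) collection (I0 = CLOSURE({[E' → . E]}), then GOTO on every symbol after a dot until no new states appear). It has 18 states:
  I0: { [E → . ; B], [E → . ; id +], [E → . a ;], [E' → . E] }  — shift
  I1: { [B → . ; ;], [B → . B a], [B → . E a ;], [B → . a E E], [E → . ; B], [E → . ; id +], [E → . a ;], [E → ; . B], [E → ; . id +] }  — shift
  I2: { [E' → E .] }  — accept
  I3: { [E → a . ;] }  — shift
  I4: { [E → a ; .] }  — reduce
  I5: { [B → . ; ;], [B → . B a], [B → . E a ;], [B → . a E E], [B → ; . ;], [E → . ; B], [E → . ; id +], [E → . a ;], [E → ; . B], [E → ; . id +] }  — shift
  I6: { [B → B . a], [E → ; B .] }  — shift, reduce
  I7: { [B → E . a ;] }  — shift
  I8: { [B → a . E E], [E → . ; B], [E → . ; id +], [E → . a ;], [E → a . ;] }  — shift
  I9: { [E → ; id . +] }  — shift
  I10: { [E → ; id + .] }  — reduce
  I11: { [B → . ; ;], [B → . B a], [B → . E a ;], [B → . a E E], [E → . ; B], [E → . ; id +], [E → . a ;], [E → ; . B], [E → ; . id +], [E → a ; .] }  — shift, reduce
  I12: { [B → a E . E], [E → . ; B], [E → . ; id +], [E → . a ;] }  — shift
  I13: { [B → a E E .] }  — reduce
  I14: { [B → E a . ;] }  — shift
  I15: { [B → E a ; .] }  — reduce
  I16: { [B → B a .] }  — reduce
  I17: { [B → . ; ;], [B → . B a], [B → . E a ;], [B → . a E E], [B → ; . ;], [B → ; ; .], [E → . ; B], [E → . ; id +], [E → . a ;], [E → ; . B], [E → ; . id +] }  — shift, reduce

I6 contains reduce item [E → ; B .] and shift item [B → B . a] — shift-reduce conflict.
I11 contains reduce item [E → a ; .] and shift items [B → . ; ;], [B → . a E E], [E → . ; B], [E → . ; id +], [E → ; . id +], [E → . a ;] — shift-reduce conflict.
I17 contains reduce item [B → ; ; .] and shift items [B → . ; ;], [B → ; . ;], [B → . a E E], [E → . ; B], [E → . ; id +], [E → ; . id +], [E → . a ;] — shift-reduce conflict.

Answer: Yes — I6: [E → ; B .] vs [B → B . a]; I11: [E → a ; .] vs [B → . ; ;]; I17: [B → ; ; .] vs [B → . ; ;]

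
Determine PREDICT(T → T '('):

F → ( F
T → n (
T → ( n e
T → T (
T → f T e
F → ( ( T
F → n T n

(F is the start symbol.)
PREDICT(T → T '(') = (FIRST(RHS) \ {ε}) ∪ (FOLLOW(T) if ε ∈ FIRST(RHS), i.e. RHS ⇒* ε)
FIRST(T) = { '(', 'f', 'n' }
FIRST(T '(') = { '(', 'f', 'n' }
ε ∉ FIRST(T '('), so FOLLOW(T) is not added.
PREDICT(T → T '(') = { '(', 'f', 'n' }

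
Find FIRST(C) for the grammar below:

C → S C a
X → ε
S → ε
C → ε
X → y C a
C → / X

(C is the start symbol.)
{ '/', 'a', ε }

FIRST sets of the other non-terminals involved (by the same procedure, iterated to a fixed point):
  FIRST(S) = { ε }

From C → S C a:
  - S is a non-terminal: add FIRST(S) \ {ε} = { }
    S is nullable, so continue to the next symbol
  - C is the symbol being defined: contributes nothing new
    C is nullable, so continue to the next symbol
  - a is a terminal: add 'a' and stop
From C → ε:
  - ε-production, so ε ∈ FIRST(C)
From C → / X:
  - '/' is a terminal: add '/' and stop

Collecting: FIRST(C) = { '/', 'a', ε }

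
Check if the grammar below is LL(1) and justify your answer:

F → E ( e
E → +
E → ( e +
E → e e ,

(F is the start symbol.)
For E:
  PREDICT(E → '+') = { '+' }
  PREDICT(E → '(' e '+') = { '(' }
  PREDICT(E → e e ',') = { 'e' }
F has a single production, so nothing to check there.

All predict sets are disjoint. The grammar IS LL(1).

Answer: Yes, the grammar is LL(1).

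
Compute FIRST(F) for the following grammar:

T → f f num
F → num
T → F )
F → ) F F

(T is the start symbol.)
{ ')', 'num' }

To compute FIRST(F), examine every production with F on the left-hand side, reading each right-hand side left to right until a non-nullable symbol is reached.

From F → num:
  - num is a terminal: add 'num' and stop
From F → ) F F:
  - ')' is a terminal: add ')' and stop

Collecting: FIRST(F) = { ')', 'num' }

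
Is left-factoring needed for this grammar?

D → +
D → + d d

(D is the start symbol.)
Left-factoring is needed when two productions for the same non-terminal
share a common prefix on the right-hand side.

Productions for D:
  D → +
  D → + d d

Found common prefix '+' in productions for D

Answer: Yes, D has productions with common prefix '+'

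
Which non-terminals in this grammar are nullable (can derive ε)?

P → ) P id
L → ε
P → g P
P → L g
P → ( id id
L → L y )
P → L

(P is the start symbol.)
{ 'L', 'P' }

ε-productions: L → ε
So L is immediately nullable.
P → L: every symbol on the right is nullable, so P is nullable too.
Every non-terminal is now nullable.
Nullable = { 'L', 'P' }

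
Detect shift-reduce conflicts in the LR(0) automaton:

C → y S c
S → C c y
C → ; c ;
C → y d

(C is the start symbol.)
A shift-reduce conflict occurs when an LR(0) state has both:
  - a complete (reduce) item [A → α .] (dot at the end), and
  - a shift item [B → β . c γ] (dot before a terminal).

Augment with C' → C and build the canonical LR(0) collection (I0 = CLOSURE({[C' → . C]}), then GOTO on every symbol after a dot until no new states appear). It has 12 states:
  I0: { [C → . ; c ;], [C → . y S c], [C → . y d], [C' → . C] }  — shift
  I1: { [C → ; . c ;] }  — shift
  I2: { [C' → C .] }  — accept
  I3: { [C → . ; c ;], [C → . y S c], [C → . y d], [C → y . S c], [C → y . d], [S → . C c y] }  — shift
  I4: { [S → C . c y] }  — shift
  I5: { [C → y S . c] }  — shift
  I6: { [C → y d .] }  — reduce
  I7: { [C → y S c .] }  — reduce
  I8: { [S → C c . y] }  — shift
  I9: { [S → C c y .] }  — reduce
  I10: { [C → ; c . ;] }  — shift
  I11: { [C → ; c ; .] }  — reduce

No state contains both a complete item and a shift item.

Answer: No shift-reduce conflicts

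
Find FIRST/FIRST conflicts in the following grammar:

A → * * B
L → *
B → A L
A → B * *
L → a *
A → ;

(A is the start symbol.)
Yes. A → '*' '*' B / A → B '*' '*' on { '*' }; A → B '*' '*' / A → ';' on { ';' }

FIRST sets of the non-terminals at (or reachable through a nullable prefix from) the front of some alternative:
  FIRST(B) = { '*', ';' }

Productions for A:
  A → * * B: FIRST = { '*' }
  A → B * *: FIRST = { '*', ';' }
  A → ;: FIRST = { ';' }
Productions for L:
  L → *: FIRST = { '*' }
  L → a *: FIRST = { 'a' }
B has only one production, so no FIRST/FIRST conflict is possible there.

Conflict for A: A → * * B and A → B * *
  Overlap: { '*' }
Conflict for A: A → B * * and A → ;
  Overlap: { ';' }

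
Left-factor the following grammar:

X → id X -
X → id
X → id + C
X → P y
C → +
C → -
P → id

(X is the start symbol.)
X → id X'
X' → X -
X' → ε
X' → + C
X → P y
C → +
C → -
P → id

Left-factoring transforms A → αβ₁ | αβ₂ into A → αA' and A' → β₁ | β₂
(α is the longest common prefix among the alternatives). Repeat until
no nonterminal has two alternatives with a common prefix.

Round 1: X has alternatives sharing prefix 'id'. Introduce X': X → id X'
  Add: X' → X -
  Add: X' → ε
  Add: X' → + C

No remaining common prefixes — done.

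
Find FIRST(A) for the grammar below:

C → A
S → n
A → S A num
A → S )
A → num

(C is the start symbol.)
To compute FIRST(A), examine every production with A on the left-hand side, reading each right-hand side left to right until a non-nullable symbol is reached.

FIRST sets of the other non-terminals involved (by the same procedure, iterated to a fixed point):
  FIRST(S) = { 'n' }

From A → S A num:
  - S is a non-terminal: add FIRST(S) \ {ε} = { 'n' }
    S is not nullable, so stop
From A → S ):
  - S is a non-terminal: add FIRST(S) \ {ε} = { 'n' }
    S is not nullable, so stop
From A → num:
  - num is a terminal: add 'num' and stop

Collecting: FIRST(A) = { 'n', 'num' }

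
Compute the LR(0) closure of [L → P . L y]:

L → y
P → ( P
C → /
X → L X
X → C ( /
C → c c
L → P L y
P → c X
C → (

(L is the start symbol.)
{ [L → . P L y], [L → . y], [L → P . L y], [P → . ( P], [P → . c X] }

To compute CLOSURE, for each item [A → α.Bβ] where B is a non-terminal, add [B → .γ] for all productions B → γ; repeat for the newly added items until nothing changes.

Start with: [L → P . L y]
  [L → P . L y] has the dot before L: add [L → . y], [L → . P L y]
  [L → . P L y] has the dot before P: add [P → . ( P], [P → . c X]
No further items can be added.

CLOSURE = { [L → . P L y], [L → . y], [L → P . L y], [P → . ( P], [P → . c X] }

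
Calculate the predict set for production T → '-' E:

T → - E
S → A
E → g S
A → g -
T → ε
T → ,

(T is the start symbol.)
PREDICT(T → '-' E) = (FIRST(RHS) \ {ε}) ∪ (FOLLOW(T) if ε ∈ FIRST(RHS), i.e. RHS ⇒* ε)
FIRST('-' E) = { '-' }
ε ∉ FIRST('-' E), so FOLLOW(T) is not added.
PREDICT(T → '-' E) = { '-' }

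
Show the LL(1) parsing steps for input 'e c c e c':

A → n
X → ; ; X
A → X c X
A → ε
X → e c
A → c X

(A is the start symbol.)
Stack is shown with the top on the left.

Stack      Input        Action
------------------------------
A $        e c c e c $  output A → X c X
X c X $    e c c e c $  output X → e c
e c c X $  e c c e c $  match 'e'
c c X $    c c e c $    match 'c'
c X $      c e c $      match 'c'
X $        e c $        output X → e c
e c $      e c $        match 'e'
c $        c $          match 'c'
$          $            accept

The string is accepted.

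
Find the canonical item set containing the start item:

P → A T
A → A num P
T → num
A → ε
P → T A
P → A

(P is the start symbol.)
First, augment the grammar with P' → P
I₀ = CLOSURE({ [P' → . P] }):
  [P' → . P] has the dot before P: add [P → . A T], [P → . T A], [P → . A]
  [P → . A T] has the dot before A: add [A → . A num P], [A → .]
  [P → . T A] has the dot before T: add [T → . num]
No further items can be added.

I₀ = { [A → . A num P], [A → .], [P → . A T], [P → . A], [P → . T A], [P' → . P], [T → . num] }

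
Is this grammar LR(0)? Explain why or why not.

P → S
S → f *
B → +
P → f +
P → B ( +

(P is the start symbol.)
Augment with P' → P and build the canonical LR(0) collection (I0 = CLOSURE({[P' → . P]}), then GOTO on every symbol after a dot until no new states appear). It has 10 states:
  I0: { [B → . +], [P → . B ( +], [P → . S], [P → . f +], [P' → . P], [S → . f *] }  — shift
  I1: { [B → + .] }  — reduce
  I2: { [P → B . ( +] }  — shift
  I3: { [P' → P .] }  — accept
  I4: { [P → S .] }  — reduce
  I5: { [P → f . +], [S → f . *] }  — shift
  I6: { [S → f * .] }  — reduce
  I7: { [P → f + .] }  — reduce
  I8: { [P → B ( . +] }  — shift
  I9: { [P → B ( + .] }  — reduce

Every state is either a pure shift/goto state or contains exactly one complete item and nothing to shift — no conflicts. The grammar is LR(0).

Answer: Yes, the grammar is LR(0)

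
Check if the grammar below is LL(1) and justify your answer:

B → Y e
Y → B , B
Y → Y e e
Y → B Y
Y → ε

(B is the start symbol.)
A grammar is LL(1) if for each non-terminal N with multiple productions, the predict sets of those productions are pairwise disjoint, where PREDICT(N → α) = (FIRST(α) \ {ε}) ∪ (FOLLOW(N) if α ⇒* ε).

Relevant sets:
  FIRST(B) = { 'e' }
  FIRST(Y) = { 'e', ε }
  FOLLOW(Y) = { 'e' }

For Y:
  PREDICT(Y → B ',' B) = { 'e' }
  PREDICT(Y → Y e e) = { 'e' }
  PREDICT(Y → B Y) = { 'e' }
  PREDICT(Y → ε) = { 'e' }
B has a single production, so nothing to check there.

Conflict found: Predict set conflict for Y: { 'e' }
The grammar is NOT LL(1).

Answer: No. Predict set conflict for Y: { 'e' }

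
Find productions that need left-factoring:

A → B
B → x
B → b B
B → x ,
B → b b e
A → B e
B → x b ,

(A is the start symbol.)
Left-factoring is needed when two productions for the same non-terminal
share a common prefix on the right-hand side.

Productions for A:
  A → B
  A → B e
Productions for B:
  B → x
  B → b B
  B → x ,
  B → b b e
  B → x b ,

Found common prefix 'B' in productions for A
Found common prefix 'x' in productions for B
Found common prefix 'b' in productions for B

Answer: Yes, A has productions with common prefix 'B'; B has productions with common prefix 'x'; B has productions with common prefix 'b'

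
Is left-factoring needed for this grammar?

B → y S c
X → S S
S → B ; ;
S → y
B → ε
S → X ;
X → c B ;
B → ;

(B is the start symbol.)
Left-factoring is needed when two productions for the same non-terminal
share a common prefix on the right-hand side.

Productions for B:
  B → y S c
  B → ε
  B → ;
Productions for X:
  X → S S
  X → c B ;
Productions for S:
  S → B ; ;
  S → y
  S → X ;

No common prefixes found.

Answer: No, left-factoring is not needed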